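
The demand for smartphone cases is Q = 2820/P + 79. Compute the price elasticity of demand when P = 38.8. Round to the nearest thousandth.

At P = 38.8, Q = 151.6804.
dQ/dP = −2820/P² = −1.8732.
Point elasticity E = (dQ/dP)·(P/Q) = -1.8732 × 38.8/151.6804 ≈ -0.479.
|E| < 1, so demand is inelastic at this price.

-0.479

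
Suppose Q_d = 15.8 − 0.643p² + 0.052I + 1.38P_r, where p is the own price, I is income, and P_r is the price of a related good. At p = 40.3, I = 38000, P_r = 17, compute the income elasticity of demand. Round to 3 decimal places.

2.035

Substituting, Q_d = 15.8 − 0.643(40.3)² + 0.052(38000) + 1.38(17) = 15.8 − 1044.2899 + 1976 + 23.46 = 970.9701.
∂Q_d/∂I = +0.052, so E_I = 0.052·(38000/970.9701) ≈ 2.035.
E_I > 1: normal good (luxury).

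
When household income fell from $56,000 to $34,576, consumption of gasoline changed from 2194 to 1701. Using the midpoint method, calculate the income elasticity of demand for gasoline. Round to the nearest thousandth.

0.535

%ΔQ = (1701 − 2194)/[(2194+1701)/2] = -493/1947.5 ≈ -0.2531.
%ΔM = (34,576 − 56,000)/[(56,000+34,576)/2] = -21424/45288 ≈ -0.4731.
E_I = %ΔQ/%ΔM ≈ 0.535.
E_I ∈ (0,1): normal good (necessity).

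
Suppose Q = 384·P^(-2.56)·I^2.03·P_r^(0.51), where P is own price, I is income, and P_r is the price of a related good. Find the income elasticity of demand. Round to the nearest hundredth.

2.03

For a Cobb–Douglas (constant-elasticity) form Q = A·I^α·…, the elasticity with respect to I equals the exponent α at every point.
Here the exponent on I is 2.03, so the income elasticity of demand is 2.03.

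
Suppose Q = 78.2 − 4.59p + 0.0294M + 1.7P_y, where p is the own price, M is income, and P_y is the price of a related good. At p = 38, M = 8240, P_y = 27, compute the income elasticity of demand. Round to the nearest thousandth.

Q = 78.2 − 4.59(38) + 0.0294(8240) + 1.7(27) = 78.2 − 174.42 + 242.256 + 45.9 = 191.936.
∂Q/∂M = +0.0294, so E_I = 0.0294·(8240/191.936) ≈ 1.262.
E_I > 1: normal good (luxury).

1.262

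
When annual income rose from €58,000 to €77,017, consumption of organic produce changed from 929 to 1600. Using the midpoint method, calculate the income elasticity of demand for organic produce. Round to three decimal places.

1.884

%ΔQ = (1600 − 929)/[(929+1600)/2] = 671/1264.5 ≈ 0.5306.
%ΔI = (77,017 − 58,000)/[(58,000+77,017)/2] = 19017/67508.5 ≈ 0.2817.
E_I = %ΔQ/%ΔI ≈ 1.884.
E_I > 1: normal good (luxury).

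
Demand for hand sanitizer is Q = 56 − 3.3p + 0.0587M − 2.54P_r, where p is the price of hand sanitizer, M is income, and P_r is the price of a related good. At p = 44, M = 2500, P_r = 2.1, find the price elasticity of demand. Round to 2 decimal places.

Q = 56 − 3.3(44) + 0.0587(2500) − 2.54(2.1) = 56 − 145.2 + 146.75 − 5.334 = 52.216.
∂Q/∂p = −3.3, so E_p = (−3.3)·(44/52.216) ≈ -2.78.
|E_p| > 1: demand is elastic.

-2.78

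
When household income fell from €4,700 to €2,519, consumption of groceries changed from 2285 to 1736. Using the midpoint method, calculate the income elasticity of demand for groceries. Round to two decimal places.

0.45

%ΔQ = (1736 − 2285)/[(2285+1736)/2] = -549/2010.5 ≈ -0.2731.
%ΔI = (2,519 − 4,700)/[(4,700+2,519)/2] = -2181/3609.5 ≈ -0.6042.
E_I = %ΔQ/%ΔI ≈ 0.45.
E_I ∈ (0,1): normal good (necessity).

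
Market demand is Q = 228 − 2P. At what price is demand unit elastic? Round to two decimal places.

57.00

For linear demand Q = a − bP, E = −bP/(a − bP). |E| = 1 ⇒ bP = a − bP ⇒ P = a/(2b).
P = 228/(2·2) = 57.00.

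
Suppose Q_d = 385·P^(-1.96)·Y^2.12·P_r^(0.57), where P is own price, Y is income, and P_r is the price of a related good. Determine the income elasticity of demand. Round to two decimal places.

For a Cobb–Douglas (constant-elasticity) form Q_d = A·Y^α·…, the elasticity with respect to Y equals the exponent α at every point.
Here the exponent on Y is 2.12, so the income elasticity of demand is 2.12.

2.12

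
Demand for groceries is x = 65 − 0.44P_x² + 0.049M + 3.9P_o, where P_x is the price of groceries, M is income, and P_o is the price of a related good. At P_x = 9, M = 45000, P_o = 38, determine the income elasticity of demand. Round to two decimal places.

First evaluate x: 65 − 0.44(9)² + 0.049(45000) + 3.9(38) = 65 − 35.64 + 2205 + 148.2 = 2382.56.
∂x/∂M = +0.049, so E_I = 0.049·(45000/2382.56) ≈ 0.93.
E_I ∈ (0,1): normal good (necessity).

0.93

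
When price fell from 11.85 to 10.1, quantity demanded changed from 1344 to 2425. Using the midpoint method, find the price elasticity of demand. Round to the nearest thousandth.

-3.597

%ΔQ = (2425 − 1344)/[(1344 + 2425)/2] = 1081/1884.5 ≈ 0.5736.
%ΔP = (10.1 − 11.85)/[(11.85 + 10.1)/2] = -1.75/10.975 ≈ -0.1595.
Arc elasticity E = %ΔQ/%ΔP ≈ 0.5736/-0.1595 ≈ -3.597.
|E| > 1: demand is elastic over this range.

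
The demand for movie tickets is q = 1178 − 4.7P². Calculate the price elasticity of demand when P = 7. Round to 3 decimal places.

At P = 7, q = 947.7.
dq/dP = −2·4.7·P = −65.8.
Point elasticity E = (dq/dP)·(P/q) = -65.8 × 7/947.7 ≈ -0.486.
|E| < 1, so demand is inelastic at this price.

-0.486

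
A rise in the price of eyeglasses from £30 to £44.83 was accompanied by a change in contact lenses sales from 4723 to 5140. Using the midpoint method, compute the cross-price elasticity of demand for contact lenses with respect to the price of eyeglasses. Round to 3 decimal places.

%ΔQ_x = (5140 − 4723)/[(4723+5140)/2] = 417/4931.5 ≈ 0.0846.
%ΔP_y = (44.83 − 30)/[(30+44.83)/2] ≈ 0.3964.
E_xy = 0.0846/0.3964 ≈ 0.213.
E_xy > 0, so contact lenses and eyeglasses are substitutes.

0.213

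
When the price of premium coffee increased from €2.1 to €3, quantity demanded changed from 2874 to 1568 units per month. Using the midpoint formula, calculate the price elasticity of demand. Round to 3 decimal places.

-1.666

%Δq = (1568 − 2874)/[(2874 + 1568)/2] = -1306/2221 ≈ -0.5880.
%Δp = (3 − 2.1)/[(2.1 + 3)/2] = 0.9/2.55 ≈ 0.3529.
Arc elasticity E = %Δq/%Δp ≈ -0.5880/0.3529 ≈ -1.666.
|E| > 1: demand is elastic over this range.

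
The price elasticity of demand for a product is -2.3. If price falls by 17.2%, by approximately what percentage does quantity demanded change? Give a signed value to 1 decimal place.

39.6

%ΔQ ≈ E × %ΔP = (-2.3) × (-17.2%) ≈ 39.6%.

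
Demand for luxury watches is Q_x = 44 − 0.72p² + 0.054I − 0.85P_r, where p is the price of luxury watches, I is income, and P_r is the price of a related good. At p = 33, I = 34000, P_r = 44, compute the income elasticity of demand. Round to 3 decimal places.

1.734

Evaluating quantity at (p, I, P_r) gives Q_x = 44 − 0.72(33)² + 0.054(34000) − 0.85(44) = 44 − 784.08 + 1836 − 37.4 = 1058.52.
∂Q_x/∂I = +0.054, so E_I = 0.054·(34000/1058.52) ≈ 1.734.
E_I > 1: normal good (luxury).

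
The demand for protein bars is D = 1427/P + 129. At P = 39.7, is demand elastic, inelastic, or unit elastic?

inelastic

At P = 39.7, D = 164.9446.
dD/dP = −1427/P² = −0.9054.
Point elasticity E = (dD/dP)·(P/D) = -0.9054 × 39.7/164.9446 ≈ -0.218.
|E| ≈ 0.218 < 1, so demand is inelastic.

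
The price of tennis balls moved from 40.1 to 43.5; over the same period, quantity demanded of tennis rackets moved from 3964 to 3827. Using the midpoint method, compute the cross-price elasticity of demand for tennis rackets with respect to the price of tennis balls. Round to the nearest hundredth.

-0.43

%ΔQ_x = (3827 − 3964)/[(3964+3827)/2] = -137/3895.5 ≈ -0.0352.
%ΔP_y = (43.5 − 40.1)/[(40.1+43.5)/2] ≈ 0.0813.
E_xy = -0.0352/0.0813 ≈ -0.43.
E_xy < 0, so tennis rackets and tennis balls are complements.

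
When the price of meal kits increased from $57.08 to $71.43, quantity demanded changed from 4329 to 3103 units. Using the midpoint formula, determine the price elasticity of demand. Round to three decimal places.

%ΔQ = (3103 − 4329)/[(4329 + 3103)/2] = -1226/3716 ≈ -0.3299.
%Δp = (71.43 − 57.08)/[(57.08 + 71.43)/2] = 14.35/64.255 ≈ 0.2233.
Arc elasticity E = %ΔQ/%Δp ≈ -0.3299/0.2233 ≈ -1.477.
|E| > 1: demand is elastic over this range.

-1.477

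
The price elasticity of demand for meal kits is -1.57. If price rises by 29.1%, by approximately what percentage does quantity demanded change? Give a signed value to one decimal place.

%ΔQ ≈ E × %ΔP = (-1.57) × (29.1%) ≈ -45.7%.

-45.7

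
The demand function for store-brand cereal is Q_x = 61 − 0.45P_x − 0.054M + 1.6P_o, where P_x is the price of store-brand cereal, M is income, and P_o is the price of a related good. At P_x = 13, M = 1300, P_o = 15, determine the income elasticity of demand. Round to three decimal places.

-7.844

Q_x = 61 − 0.45(13) − 0.054(1300) + 1.6(15) = 61 − 5.85 − 70.2 + 24 = 8.95.
∂Q_x/∂M = −0.054, so E_I = -0.054·(1300/8.95) ≈ -7.844.
E_I < 0: inferior good.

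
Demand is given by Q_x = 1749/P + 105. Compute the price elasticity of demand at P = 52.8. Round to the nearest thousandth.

At P = 52.8, Q_x = 138.125.
dQ_x/dP = −1749/P² = −0.6274.
Point elasticity E = (dQ_x/dP)·(P/Q_x) = -0.6274 × 52.8/138.125 ≈ -0.240.
|E| < 1, so demand is inelastic at this price.

-0.240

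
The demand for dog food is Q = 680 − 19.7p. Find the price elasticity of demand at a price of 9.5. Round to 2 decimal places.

At p = 9.5, Q = 492.85.
dQ/dp = −19.7.
Point elasticity E = (dQ/dp)·(p/Q) = -19.7 × 9.5/492.85 ≈ -0.38.
|E| < 1, so demand is inelastic at this price.

-0.38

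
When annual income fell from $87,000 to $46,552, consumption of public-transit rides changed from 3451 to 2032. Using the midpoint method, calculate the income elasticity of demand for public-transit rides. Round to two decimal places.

%ΔQ = (2032 − 3451)/[(3451+2032)/2] = -1419/2741.5 ≈ -0.5176.
%ΔI = (46,552 − 87,000)/[(87,000+46,552)/2] = -40448/66776 ≈ -0.6057.
E_I = %ΔQ/%ΔI ≈ 0.85.
E_I ∈ (0,1): normal good (necessity).

0.85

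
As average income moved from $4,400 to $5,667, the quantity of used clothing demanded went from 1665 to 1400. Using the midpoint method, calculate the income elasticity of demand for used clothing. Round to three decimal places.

-0.687

%ΔQ = (1400 − 1665)/[(1665+1400)/2] = -265/1532.5 ≈ -0.1729.
%ΔI = (5,667 − 4,400)/[(4,400+5,667)/2] = 1267/5033.5 ≈ 0.2517.
E_I = %ΔQ/%ΔI ≈ -0.687.
E_I < 0: inferior good.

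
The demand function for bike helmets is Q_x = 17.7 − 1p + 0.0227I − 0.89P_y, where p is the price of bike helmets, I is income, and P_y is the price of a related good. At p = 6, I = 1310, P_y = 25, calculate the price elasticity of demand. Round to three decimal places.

Substituting, Q_x = 17.7 − 1(6) + 0.0227(1310) − 0.89(25) = 17.7 − 6 + 29.737 − 22.25 = 19.187.
∂Q_x/∂p = −1, so E_p = (−1)·(6/19.187) ≈ -0.313.
|E_p| < 1: demand is inelastic.

-0.313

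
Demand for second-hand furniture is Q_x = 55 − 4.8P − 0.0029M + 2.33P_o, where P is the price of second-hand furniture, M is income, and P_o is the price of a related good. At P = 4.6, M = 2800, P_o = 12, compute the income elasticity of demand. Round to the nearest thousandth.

At the given point, Q_x = 55 − 4.8(4.6) − 0.0029(2800) + 2.33(12) = 55 − 22.08 − 8.12 + 27.96 = 52.76.
∂Q_x/∂M = −0.0029, so E_I = -0.0029·(2800/52.76) ≈ -0.154.
E_I < 0: inferior good.

-0.154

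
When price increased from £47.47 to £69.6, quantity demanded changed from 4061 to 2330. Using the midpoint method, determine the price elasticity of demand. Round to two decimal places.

%Δq = (2330 − 4061)/[(4061 + 2330)/2] = -1731/3195.5 ≈ -0.5417.
%Δp = (69.6 − 47.47)/[(47.47 + 69.6)/2] = 22.13/58.535 ≈ 0.3781.
Arc elasticity E = %Δq/%Δp ≈ -0.5417/0.3781 ≈ -1.43.
|E| > 1: demand is elastic over this range.

-1.43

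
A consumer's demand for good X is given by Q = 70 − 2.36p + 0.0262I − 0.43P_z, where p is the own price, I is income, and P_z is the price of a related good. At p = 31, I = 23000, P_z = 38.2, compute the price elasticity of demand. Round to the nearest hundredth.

First evaluate Q: 70 − 2.36(31) + 0.0262(23000) − 0.43(38.2) = 70 − 73.16 + 602.6 − 16.426 = 583.014.
∂Q/∂p = −2.36, so E_p = (−2.36)·(31/583.014) ≈ -0.13.
|E_p| < 1: demand is inelastic.

-0.13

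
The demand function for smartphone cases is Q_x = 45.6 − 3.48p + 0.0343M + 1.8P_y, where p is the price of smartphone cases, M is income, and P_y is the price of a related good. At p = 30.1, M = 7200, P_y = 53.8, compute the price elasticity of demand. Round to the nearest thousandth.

-0.368

At the given point, Q_x = 45.6 − 3.48(30.1) + 0.0343(7200) + 1.8(53.8) = 45.6 − 104.748 + 246.96 + 96.84 = 284.652.
∂Q_x/∂p = −3.48, so E_p = (−3.48)·(30.1/284.652) ≈ -0.368.
|E_p| < 1: demand is inelastic.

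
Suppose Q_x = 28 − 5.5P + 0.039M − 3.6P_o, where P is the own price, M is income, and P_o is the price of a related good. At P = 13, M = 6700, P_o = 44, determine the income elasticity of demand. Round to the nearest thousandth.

4.399

First evaluate Q_x: 28 − 5.5(13) + 0.039(6700) − 3.6(44) = 28 − 71.5 + 261.3 − 158.4 = 59.4.
∂Q_x/∂M = +0.039, so E_I = 0.039·(6700/59.4) ≈ 4.399.
E_I > 1: normal good (luxury).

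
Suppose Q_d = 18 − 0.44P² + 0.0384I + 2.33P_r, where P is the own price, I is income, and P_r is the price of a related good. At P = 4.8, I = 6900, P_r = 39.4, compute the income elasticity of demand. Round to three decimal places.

0.727

Q_d = 18 − 0.44(4.8)² + 0.0384(6900) + 2.33(39.4) = 18 − 10.1376 + 264.96 + 91.802 = 364.6244.
∂Q_d/∂I = +0.0384, so E_I = 0.0384·(6900/364.6244) ≈ 0.727.
E_I ∈ (0,1): normal good (necessity).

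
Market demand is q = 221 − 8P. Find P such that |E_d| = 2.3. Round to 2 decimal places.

19.25

Set −bP/(a − bP) = −2.3 ⇒ bP = 2.3(a − bP) ⇒ bP(1+2.3) = 2.3·a.
P = 2.3·221/(8·3.3) ≈ 19.25.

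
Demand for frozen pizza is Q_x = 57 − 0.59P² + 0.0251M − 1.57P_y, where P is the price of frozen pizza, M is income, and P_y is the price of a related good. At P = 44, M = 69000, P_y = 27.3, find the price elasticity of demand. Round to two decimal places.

-3.78

Substituting, Q_x = 57 − 0.59(44)² + 0.0251(69000) − 1.57(27.3) = 57 − 1142.24 + 1731.9 − 42.861 = 603.799.
∂Q_x/∂P = −2·0.59·P = -51.92, so E_p = -51.92·(44/603.799) ≈ -3.78.
|E_p| > 1: demand is elastic.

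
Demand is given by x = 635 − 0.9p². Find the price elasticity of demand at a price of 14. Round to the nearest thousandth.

-0.769

At p = 14, x = 458.6.
dx/dp = −2·0.9·p = −25.2.
Point elasticity E = (dx/dp)·(p/x) = -25.2 × 14/458.6 ≈ -0.769.
|E| < 1, so demand is inelastic at this price.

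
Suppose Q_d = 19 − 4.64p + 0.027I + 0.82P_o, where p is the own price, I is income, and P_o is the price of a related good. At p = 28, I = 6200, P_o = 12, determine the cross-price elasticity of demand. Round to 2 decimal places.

0.15

Q_d = 19 − 4.64(28) + 0.027(6200) + 0.82(12) = 19 − 129.92 + 167.4 + 9.84 = 66.32.
∂Q_d/∂P_o = +0.82, so E_xy = 0.82·(12/66.32) ≈ 0.15.
E_xy > 0: the goods are substitutes.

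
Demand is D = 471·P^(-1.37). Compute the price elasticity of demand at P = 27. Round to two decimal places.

For a Cobb–Douglas (constant-elasticity) form D = A·P^α·…, the elasticity with respect to P equals the exponent α at every point.
Here the exponent on P is -1.37, so the price elasticity of demand is -1.37.

-1.37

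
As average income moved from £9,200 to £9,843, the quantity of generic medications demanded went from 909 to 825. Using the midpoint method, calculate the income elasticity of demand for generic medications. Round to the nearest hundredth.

%ΔQ = (825 − 909)/[(909+825)/2] = -84/867 ≈ -0.0969.
%ΔI = (9,843 − 9,200)/[(9,200+9,843)/2] = 643/9521.5 ≈ 0.0675.
E_I = %ΔQ/%ΔI ≈ -1.43.
E_I < 0: inferior good.

-1.43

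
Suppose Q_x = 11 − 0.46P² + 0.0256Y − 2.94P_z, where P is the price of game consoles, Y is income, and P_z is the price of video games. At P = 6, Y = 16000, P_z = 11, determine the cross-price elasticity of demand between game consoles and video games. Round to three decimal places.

-0.087

Substituting, Q_x = 11 − 0.46(6)² + 0.0256(16000) − 2.94(11) = 11 − 16.56 + 409.6 − 32.34 = 371.7.
∂Q_x/∂P_z = −2.94, so E_xy = -2.94·(11/371.7) ≈ -0.087.
E_xy < 0: the goods are complements.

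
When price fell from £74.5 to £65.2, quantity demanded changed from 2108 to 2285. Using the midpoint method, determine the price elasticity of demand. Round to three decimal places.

%Δq = (2285 − 2108)/[(2108 + 2285)/2] = 177/2196.5 ≈ 0.0806.
%Δp = (65.2 − 74.5)/[(74.5 + 65.2)/2] = -9.3/69.85 ≈ -0.1331.
Arc elasticity E = %Δq/%Δp ≈ 0.0806/-0.1331 ≈ -0.605.
|E| < 1: demand is inelastic over this range.

-0.605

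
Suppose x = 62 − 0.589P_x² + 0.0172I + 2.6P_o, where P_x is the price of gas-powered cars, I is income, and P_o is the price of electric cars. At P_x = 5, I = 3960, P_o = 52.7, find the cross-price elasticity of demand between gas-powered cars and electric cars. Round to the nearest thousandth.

0.543

First evaluate x: 62 − 0.589(5)² + 0.0172(3960) + 2.6(52.7) = 62 − 14.725 + 68.112 + 137.02 = 252.407.
∂x/∂P_o = +2.6, so E_xy = 2.6·(52.7/252.407) ≈ 0.543.
E_xy > 0: the goods are substitutes.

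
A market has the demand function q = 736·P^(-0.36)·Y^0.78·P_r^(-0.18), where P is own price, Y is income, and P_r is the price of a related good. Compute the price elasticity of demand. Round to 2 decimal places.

-0.36

For a Cobb–Douglas (constant-elasticity) form q = A·P^α·…, the elasticity with respect to P equals the exponent α at every point.
Here the exponent on P is -0.36, so the price elasticity of demand is -0.36.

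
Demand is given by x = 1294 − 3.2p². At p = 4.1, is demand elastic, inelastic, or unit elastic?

At p = 4.1, x = 1240.208.
dx/dp = −2·3.2·p = −26.24.
Point elasticity E = (dx/dp)·(p/x) = -26.24 × 4.1/1240.208 ≈ -0.087.
|E| ≈ 0.087 < 1, so demand is inelastic.

inelastic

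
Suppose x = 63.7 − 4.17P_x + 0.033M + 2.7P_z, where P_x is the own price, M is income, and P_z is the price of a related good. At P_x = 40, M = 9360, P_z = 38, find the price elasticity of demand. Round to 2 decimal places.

-0.54

Substituting, x = 63.7 − 4.17(40) + 0.033(9360) + 2.7(38) = 63.7 − 166.8 + 308.88 + 102.6 = 308.38.
∂x/∂P_x = −4.17, so E_p = (−4.17)·(40/308.38) ≈ -0.54.
|E_p| < 1: demand is inelastic.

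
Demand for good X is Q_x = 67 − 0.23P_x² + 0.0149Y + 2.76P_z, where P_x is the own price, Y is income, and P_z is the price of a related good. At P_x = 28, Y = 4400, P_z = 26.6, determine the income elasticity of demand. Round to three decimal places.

First evaluate Q_x: 67 − 0.23(28)² + 0.0149(4400) + 2.76(26.6) = 67 − 180.32 + 65.56 + 73.416 = 25.656.
∂Q_x/∂Y = +0.0149, so E_I = 0.0149·(4400/25.656) ≈ 2.555.
E_I > 1: normal good (luxury).

2.555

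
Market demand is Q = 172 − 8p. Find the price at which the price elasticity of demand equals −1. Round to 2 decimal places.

10.75

For linear demand Q = a − bp, E = −bp/(a − bp). |E| = 1 ⇒ bp = a − bp ⇒ p = a/(2b).
p = 172/(2·8) = 10.75.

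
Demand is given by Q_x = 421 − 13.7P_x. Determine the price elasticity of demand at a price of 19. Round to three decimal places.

At P_x = 19, Q_x = 160.7.
dQ_x/dP_x = −13.7.
Point elasticity E = (dQ_x/dP_x)·(P_x/Q_x) = -13.7 × 19/160.7 ≈ -1.620.
|E| > 1, so demand is elastic at this price.

-1.620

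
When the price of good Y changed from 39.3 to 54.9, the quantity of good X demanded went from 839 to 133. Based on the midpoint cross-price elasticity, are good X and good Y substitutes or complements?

complements

%ΔQ_x = (133 − 839)/[(839+133)/2] = -706/486 ≈ -1.4527.
%ΔP_y = (54.9 − 39.3)/[(39.3+54.9)/2] ≈ 0.3312.
E_xy = -1.4527/0.3312 ≈ -4.386.
E_xy < 0, so the goods are complements.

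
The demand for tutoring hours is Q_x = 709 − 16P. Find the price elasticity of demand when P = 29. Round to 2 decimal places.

-1.89

At P = 29, Q_x = 245.
dQ_x/dP = −16.
Point elasticity E = (dQ_x/dP)·(P/Q_x) = -16 × 29/245 ≈ -1.89.
|E| > 1, so demand is elastic at this price.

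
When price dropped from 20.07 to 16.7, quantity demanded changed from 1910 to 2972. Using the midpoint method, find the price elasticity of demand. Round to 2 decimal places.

-2.37

%ΔQ = (2972 − 1910)/[(1910 + 2972)/2] = 1062/2441 ≈ 0.4351.
%Δp = (16.7 − 20.07)/[(20.07 + 16.7)/2] = -3.37/18.385 ≈ -0.1833.
Arc elasticity E = %ΔQ/%Δp ≈ 0.4351/-0.1833 ≈ -2.37.
|E| > 1: demand is elastic over this range.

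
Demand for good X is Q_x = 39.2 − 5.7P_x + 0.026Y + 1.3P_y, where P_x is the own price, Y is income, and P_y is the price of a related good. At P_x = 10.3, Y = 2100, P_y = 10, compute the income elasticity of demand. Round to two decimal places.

1.14

Q_x = 39.2 − 5.7(10.3) + 0.026(2100) + 1.3(10) = 39.2 − 58.71 + 54.6 + 13 = 48.09.
∂Q_x/∂Y = +0.026, so E_I = 0.026·(2100/48.09) ≈ 1.14.
E_I > 1: normal good (luxury).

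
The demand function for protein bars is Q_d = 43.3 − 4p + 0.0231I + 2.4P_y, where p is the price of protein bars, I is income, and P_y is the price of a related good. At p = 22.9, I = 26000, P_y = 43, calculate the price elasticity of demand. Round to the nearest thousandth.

Q_d = 43.3 − 4(22.9) + 0.0231(26000) + 2.4(43) = 43.3 − 91.6 + 600.6 + 103.2 = 655.5.
∂Q_d/∂p = −4, so E_p = (−4)·(22.9/655.5) ≈ -0.140.
|E_p| < 1: demand is inelastic.

-0.140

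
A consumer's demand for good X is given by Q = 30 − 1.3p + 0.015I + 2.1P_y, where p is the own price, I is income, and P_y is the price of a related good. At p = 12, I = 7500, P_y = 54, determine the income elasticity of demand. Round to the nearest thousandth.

0.468

Evaluating quantity at (p, I, P_y) gives Q = 30 − 1.3(12) + 0.015(7500) + 2.1(54) = 30 − 15.6 + 112.5 + 113.4 = 240.3.
∂Q/∂I = +0.015, so E_I = 0.015·(7500/240.3) ≈ 0.468.
E_I ∈ (0,1): normal good (necessity).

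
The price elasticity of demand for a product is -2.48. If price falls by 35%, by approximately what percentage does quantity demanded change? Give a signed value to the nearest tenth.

%ΔQ ≈ E × %ΔP = (-2.48) × (-35%) = 86.8%.

86.8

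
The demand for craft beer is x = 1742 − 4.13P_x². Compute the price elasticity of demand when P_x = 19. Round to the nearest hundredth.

At P_x = 19, x = 251.07.
dx/dP_x = −2·4.13·P_x = −156.94.
Point elasticity E = (dx/dP_x)·(P_x/x) = -156.94 × 19/251.07 ≈ -11.88.
|E| > 1, so demand is elastic at this price.

-11.88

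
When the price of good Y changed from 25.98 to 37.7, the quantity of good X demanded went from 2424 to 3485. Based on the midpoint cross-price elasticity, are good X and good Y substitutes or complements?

substitutes

%ΔQ_x = (3485 − 2424)/[(2424+3485)/2] = 1061/2954.5 ≈ 0.3591.
%ΔP_y = (37.7 − 25.98)/[(25.98+37.7)/2] ≈ 0.3681.
E_xy = 0.3591/0.3681 ≈ 0.976.
E_xy > 0, so the goods are substitutes.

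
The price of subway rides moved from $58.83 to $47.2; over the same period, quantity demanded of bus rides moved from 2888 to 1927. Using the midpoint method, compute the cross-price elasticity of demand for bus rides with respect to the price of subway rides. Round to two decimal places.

1.82

%ΔQ_x = (1927 − 2888)/[(2888+1927)/2] = -961/2407.5 ≈ -0.3992.
%ΔP_y = (47.2 − 58.83)/[(58.83+47.2)/2] ≈ -0.2194.
E_xy = -0.3992/-0.2194 ≈ 1.82.
E_xy > 0, so bus rides and subway rides are substitutes.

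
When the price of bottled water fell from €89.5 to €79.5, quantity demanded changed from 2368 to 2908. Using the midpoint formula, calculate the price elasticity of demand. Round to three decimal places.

-1.730

%Δq = (2908 − 2368)/[(2368 + 2908)/2] = 540/2638 ≈ 0.2047.
%ΔP = (79.5 − 89.5)/[(89.5 + 79.5)/2] = -10/84.5 ≈ -0.1183.
Arc elasticity E = %Δq/%ΔP ≈ 0.2047/-0.1183 ≈ -1.730.
|E| > 1: demand is elastic over this range.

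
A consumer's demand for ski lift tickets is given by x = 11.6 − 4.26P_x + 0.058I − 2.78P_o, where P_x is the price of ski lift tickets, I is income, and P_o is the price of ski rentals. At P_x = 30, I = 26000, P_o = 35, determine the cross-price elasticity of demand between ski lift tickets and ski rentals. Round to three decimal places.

-0.075

Substituting, x = 11.6 − 4.26(30) + 0.058(26000) − 2.78(35) = 11.6 − 127.8 + 1508 − 97.3 = 1294.5.
∂x/∂P_o = −2.78, so E_xy = -2.78·(35/1294.5) ≈ -0.075.
E_xy < 0: the goods are complements.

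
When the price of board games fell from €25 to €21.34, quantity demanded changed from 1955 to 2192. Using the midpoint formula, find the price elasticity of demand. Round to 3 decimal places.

%ΔQ = (2192 − 1955)/[(1955 + 2192)/2] = 237/2073.5 ≈ 0.1143.
%ΔP = (21.34 − 25)/[(25 + 21.34)/2] = -3.66/23.17 ≈ -0.1580.
Arc elasticity E = %ΔQ/%ΔP ≈ 0.1143/-0.1580 ≈ -0.724.
|E| < 1: demand is inelastic over this range.

-0.724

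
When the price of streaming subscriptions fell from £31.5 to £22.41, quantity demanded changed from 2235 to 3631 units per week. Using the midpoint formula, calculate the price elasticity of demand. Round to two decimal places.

%Δq = (3631 − 2235)/[(2235 + 3631)/2] = 1396/2933 ≈ 0.4760.
%ΔP = (22.41 − 31.5)/[(31.5 + 22.41)/2] = -9.09/26.955 ≈ -0.3372.
Arc elasticity E = %Δq/%ΔP ≈ 0.4760/-0.3372 ≈ -1.41.
|E| > 1: demand is elastic over this range.

-1.41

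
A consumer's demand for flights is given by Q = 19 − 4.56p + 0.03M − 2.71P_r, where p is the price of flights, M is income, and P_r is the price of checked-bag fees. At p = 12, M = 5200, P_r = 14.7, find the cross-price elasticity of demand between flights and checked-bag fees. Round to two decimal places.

Q = 19 − 4.56(12) + 0.03(5200) − 2.71(14.7) = 19 − 54.72 + 156 − 39.837 = 80.443.
∂Q/∂P_r = −2.71, so E_xy = -2.71·(14.7/80.443) ≈ -0.50.
E_xy < 0: the goods are complements.

-0.50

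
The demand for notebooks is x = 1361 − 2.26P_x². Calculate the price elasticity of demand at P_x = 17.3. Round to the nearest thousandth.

-1.976

At P_x = 17.3, x = 684.6046.
dx/dP_x = −2·2.26·P_x = −78.196.
Point elasticity E = (dx/dP_x)·(P_x/x) = -78.196 × 17.3/684.6046 ≈ -1.976.
|E| > 1, so demand is elastic at this price.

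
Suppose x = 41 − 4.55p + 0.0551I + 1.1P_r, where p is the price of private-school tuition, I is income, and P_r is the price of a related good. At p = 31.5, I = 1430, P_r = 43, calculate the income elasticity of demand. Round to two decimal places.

First evaluate x: 41 − 4.55(31.5) + 0.0551(1430) + 1.1(43) = 41 − 143.325 + 78.793 + 47.3 = 23.768.
∂x/∂I = +0.0551, so E_I = 0.0551·(1430/23.768) ≈ 3.32.
E_I > 1: normal good (luxury).

3.32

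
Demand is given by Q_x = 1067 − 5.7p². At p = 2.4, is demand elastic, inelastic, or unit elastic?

At p = 2.4, Q_x = 1034.168.
dQ_x/dp = −2·5.7·p = −27.36.
Point elasticity E = (dQ_x/dp)·(p/Q_x) = -27.36 × 2.4/1034.168 ≈ -0.063.
|E| ≈ 0.063 < 1, so demand is inelastic.

inelastic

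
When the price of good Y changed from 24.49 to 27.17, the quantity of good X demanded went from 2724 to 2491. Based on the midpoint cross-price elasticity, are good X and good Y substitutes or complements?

%ΔQ_x = (2491 − 2724)/[(2724+2491)/2] = -233/2607.5 ≈ -0.0894.
%ΔP_y = (27.17 − 24.49)/[(24.49+27.17)/2] ≈ 0.1038.
E_xy = -0.0894/0.1038 ≈ -0.861.
E_xy < 0, so the goods are complements.

complements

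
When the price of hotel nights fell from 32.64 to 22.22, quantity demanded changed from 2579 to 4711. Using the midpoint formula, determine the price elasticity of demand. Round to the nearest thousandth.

-1.540

%Δq = (4711 − 2579)/[(2579 + 4711)/2] = 2132/3645 ≈ 0.5849.
%ΔP = (22.22 − 32.64)/[(32.64 + 22.22)/2] = -10.42/27.43 ≈ -0.3799.
Arc elasticity E = %Δq/%ΔP ≈ 0.5849/-0.3799 ≈ -1.540.
|E| > 1: demand is elastic over this range.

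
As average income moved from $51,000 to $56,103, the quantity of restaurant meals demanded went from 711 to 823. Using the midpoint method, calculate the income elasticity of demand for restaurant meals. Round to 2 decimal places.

1.53

%ΔQ = (823 − 711)/[(711+823)/2] = 112/767 ≈ 0.1460.
%ΔI = (56,103 − 51,000)/[(51,000+56,103)/2] = 5103/53551.5 ≈ 0.0953.
E_I = %ΔQ/%ΔI ≈ 1.53.
E_I > 1: normal good (luxury).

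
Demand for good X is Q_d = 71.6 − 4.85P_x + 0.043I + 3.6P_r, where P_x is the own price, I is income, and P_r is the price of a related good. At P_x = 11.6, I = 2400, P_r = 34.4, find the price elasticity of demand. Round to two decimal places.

-0.23

At the given point, Q_d = 71.6 − 4.85(11.6) + 0.043(2400) + 3.6(34.4) = 71.6 − 56.26 + 103.2 + 123.84 = 242.38.
∂Q_d/∂P_x = −4.85, so E_p = (−4.85)·(11.6/242.38) ≈ -0.23.
|E_p| < 1: demand is inelastic.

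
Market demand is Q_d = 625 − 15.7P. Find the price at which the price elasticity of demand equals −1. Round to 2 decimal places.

19.90

For linear demand Q_d = a − bP, E = −bP/(a − bP). |E| = 1 ⇒ bP = a − bP ⇒ P = a/(2b).
P = 625/(2·15.7) ≈ 19.90.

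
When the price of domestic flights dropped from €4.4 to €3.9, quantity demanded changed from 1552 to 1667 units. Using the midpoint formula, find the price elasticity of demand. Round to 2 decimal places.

%Δq = (1667 − 1552)/[(1552 + 1667)/2] = 115/1609.5 ≈ 0.0715.
%ΔP = (3.9 − 4.4)/[(4.4 + 3.9)/2] = -0.5/4.15 ≈ -0.1205.
Arc elasticity E = %Δq/%ΔP ≈ 0.0715/-0.1205 ≈ -0.59.
|E| < 1: demand is inelastic over this range.

-0.59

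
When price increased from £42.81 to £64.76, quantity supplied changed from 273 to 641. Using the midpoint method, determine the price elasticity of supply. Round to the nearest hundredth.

%ΔQ = (641 − 273)/[(273 + 641)/2] = 368/457 ≈ 0.8053.
%ΔP = (64.76 − 42.81)/[(42.81 + 64.76)/2] = 21.95/53.785 ≈ 0.4081.
Arc elasticity E = %ΔQ/%ΔP ≈ 0.8053/0.4081 ≈ 1.97.
|E| > 1: supply is elastic over this range.

1.97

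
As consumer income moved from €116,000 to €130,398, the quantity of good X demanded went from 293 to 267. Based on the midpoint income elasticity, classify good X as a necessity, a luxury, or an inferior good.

%ΔQ = (267 − 293)/[(293+267)/2] = -26/280 ≈ -0.0929.
%ΔI = (130,398 − 116,000)/[(116,000+130,398)/2] = 14398/123199 ≈ 0.1169.
E_I = %ΔQ/%ΔI ≈ -0.795.
E_I < 0: inferior good.

inferior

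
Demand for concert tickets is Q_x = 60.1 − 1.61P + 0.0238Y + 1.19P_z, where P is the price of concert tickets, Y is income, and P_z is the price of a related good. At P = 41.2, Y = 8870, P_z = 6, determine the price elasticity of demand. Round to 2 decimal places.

-0.31

First evaluate Q_x: 60.1 − 1.61(41.2) + 0.0238(8870) + 1.19(6) = 60.1 − 66.332 + 211.106 + 7.14 = 212.014.
∂Q_x/∂P = −1.61, so E_p = (−1.61)·(41.2/212.014) ≈ -0.31.
|E_p| < 1: demand is inelastic.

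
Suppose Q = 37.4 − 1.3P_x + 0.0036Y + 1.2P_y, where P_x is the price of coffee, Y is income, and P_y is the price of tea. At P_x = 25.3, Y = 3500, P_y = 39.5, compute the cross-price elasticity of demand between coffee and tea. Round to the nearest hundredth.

0.73

First evaluate Q: 37.4 − 1.3(25.3) + 0.0036(3500) + 1.2(39.5) = 37.4 − 32.89 + 12.6 + 47.4 = 64.51.
∂Q/∂P_y = +1.2, so E_xy = 1.2·(39.5/64.51) ≈ 0.73.
E_xy > 0: the goods are substitutes.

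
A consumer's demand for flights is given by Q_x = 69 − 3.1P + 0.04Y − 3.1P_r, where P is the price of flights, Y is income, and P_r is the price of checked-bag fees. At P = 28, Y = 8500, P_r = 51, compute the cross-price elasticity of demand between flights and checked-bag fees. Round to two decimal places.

At the given point, Q_x = 69 − 3.1(28) + 0.04(8500) − 3.1(51) = 69 − 86.8 + 340 − 158.1 = 164.1.
∂Q_x/∂P_r = −3.1, so E_xy = -3.1·(51/164.1) ≈ -0.96.
E_xy < 0: the goods are complements.

-0.96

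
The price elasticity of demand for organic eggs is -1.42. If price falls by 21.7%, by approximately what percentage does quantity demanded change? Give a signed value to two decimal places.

30.81

%ΔQ ≈ E × %ΔP = (-1.42) × (-21.7%) ≈ 30.81%.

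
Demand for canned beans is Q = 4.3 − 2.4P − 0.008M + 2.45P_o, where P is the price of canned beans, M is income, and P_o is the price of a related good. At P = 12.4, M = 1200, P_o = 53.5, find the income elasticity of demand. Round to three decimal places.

First evaluate Q: 4.3 − 2.4(12.4) − 0.008(1200) + 2.45(53.5) = 4.3 − 29.76 − 9.6 + 131.075 = 96.015.
∂Q/∂M = −0.008, so E_I = -0.008·(1200/96.015) ≈ -0.100.
E_I < 0: inferior good.

-0.100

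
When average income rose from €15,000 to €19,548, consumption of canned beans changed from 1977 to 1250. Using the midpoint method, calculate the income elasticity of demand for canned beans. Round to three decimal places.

-1.711

%ΔQ = (1250 − 1977)/[(1977+1250)/2] = -727/1613.5 ≈ -0.4506.
%ΔM = (19,548 − 15,000)/[(15,000+19,548)/2] = 4548/17274 ≈ 0.2633.
E_I = %ΔQ/%ΔM ≈ -1.711.
E_I < 0: inferior good.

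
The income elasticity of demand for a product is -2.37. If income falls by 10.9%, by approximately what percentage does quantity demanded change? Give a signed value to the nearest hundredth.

25.83

%ΔQ ≈ E × %ΔI = (-2.37) × (-10.9%) ≈ 25.83%.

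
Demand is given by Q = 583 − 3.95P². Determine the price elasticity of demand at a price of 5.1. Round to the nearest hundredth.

-0.43

At P = 5.1, Q = 480.2605.
dQ/dP = −2·3.95·P = −40.29.
Point elasticity E = (dQ/dP)·(P/Q) = -40.29 × 5.1/480.2605 ≈ -0.43.
|E| < 1, so demand is inelastic at this price.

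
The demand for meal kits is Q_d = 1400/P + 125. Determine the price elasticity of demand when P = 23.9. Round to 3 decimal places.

At P = 23.9, Q_d = 183.5774.
dQ_d/dP = −1400/P² = −2.4509.
Point elasticity E = (dQ_d/dP)·(P/Q_d) = -2.4509 × 23.9/183.5774 ≈ -0.319.
|E| < 1, so demand is inelastic at this price.

-0.319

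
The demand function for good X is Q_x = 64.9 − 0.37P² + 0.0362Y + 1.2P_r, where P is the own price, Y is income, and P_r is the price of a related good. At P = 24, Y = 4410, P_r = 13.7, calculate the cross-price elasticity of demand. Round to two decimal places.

0.59

Substituting, Q_x = 64.9 − 0.37(24)² + 0.0362(4410) + 1.2(13.7) = 64.9 − 213.12 + 159.642 + 16.44 = 27.862.
∂Q_x/∂P_r = +1.2, so E_xy = 1.2·(13.7/27.862) ≈ 0.59.
E_xy > 0: the goods are substitutes.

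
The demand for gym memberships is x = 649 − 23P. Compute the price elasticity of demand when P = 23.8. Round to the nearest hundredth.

-5.39

At P = 23.8, x = 101.6.
dx/dP = −23.
Point elasticity E = (dx/dP)·(P/x) = -23 × 23.8/101.6 ≈ -5.39.
|E| > 1, so demand is elastic at this price.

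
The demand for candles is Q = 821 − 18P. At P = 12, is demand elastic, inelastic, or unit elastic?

At P = 12, Q = 605.
dQ/dP = −18.
Point elasticity E = (dQ/dP)·(P/Q) = -18 × 12/605 ≈ -0.357.
|E| ≈ 0.357 < 1, so demand is inelastic.

inelastic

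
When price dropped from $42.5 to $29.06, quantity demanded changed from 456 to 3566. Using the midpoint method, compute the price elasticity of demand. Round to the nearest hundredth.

%ΔQ = (3566 − 456)/[(456 + 3566)/2] = 3110/2011 ≈ 1.5465.
%Δp = (29.06 − 42.5)/[(42.5 + 29.06)/2] = -13.44/35.78 ≈ -0.3756.
Arc elasticity E = %ΔQ/%Δp ≈ 1.5465/-0.3756 ≈ -4.12.
|E| > 1: demand is elastic over this range.

-4.12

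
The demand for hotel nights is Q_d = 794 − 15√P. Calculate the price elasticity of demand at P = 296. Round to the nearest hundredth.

-0.24

At P = 296, Q_d = 535.9302.
dQ_d/dP = −15/(2√P) = −15/(2·17.2047).
Point elasticity E = (dQ_d/dP)·(P/Q_d) = -0.4359 × 296/535.9302 ≈ -0.24.
|E| < 1, so demand is inelastic at this price.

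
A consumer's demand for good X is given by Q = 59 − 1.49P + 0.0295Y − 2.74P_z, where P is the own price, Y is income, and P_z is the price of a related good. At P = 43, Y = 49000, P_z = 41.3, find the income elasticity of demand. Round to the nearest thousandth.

Evaluating quantity at (P, Y, P_z) gives Q = 59 − 1.49(43) + 0.0295(49000) − 2.74(41.3) = 59 − 64.07 + 1445.5 − 113.162 = 1327.268.
∂Q/∂Y = +0.0295, so E_I = 0.0295·(49000/1327.268) ≈ 1.089.
E_I > 1: normal good (luxury).

1.089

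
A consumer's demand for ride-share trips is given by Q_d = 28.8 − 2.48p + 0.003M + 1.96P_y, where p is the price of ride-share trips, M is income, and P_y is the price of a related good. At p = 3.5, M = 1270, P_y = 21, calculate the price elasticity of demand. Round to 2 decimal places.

Evaluating quantity at (p, M, P_y) gives Q_d = 28.8 − 2.48(3.5) + 0.003(1270) + 1.96(21) = 28.8 − 8.68 + 3.81 + 41.16 = 65.09.
∂Q_d/∂p = −2.48, so E_p = (−2.48)·(3.5/65.09) ≈ -0.13.
|E_p| < 1: demand is inelastic.

-0.13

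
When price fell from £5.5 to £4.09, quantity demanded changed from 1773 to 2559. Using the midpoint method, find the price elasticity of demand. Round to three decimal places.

%ΔQ = (2559 − 1773)/[(1773 + 2559)/2] = 786/2166 ≈ 0.3629.
%Δp = (4.09 − 5.5)/[(5.5 + 4.09)/2] = -1.41/4.795 ≈ -0.2941.
Arc elasticity E = %ΔQ/%Δp ≈ 0.3629/-0.2941 ≈ -1.234.
|E| > 1: demand is elastic over this range.

-1.234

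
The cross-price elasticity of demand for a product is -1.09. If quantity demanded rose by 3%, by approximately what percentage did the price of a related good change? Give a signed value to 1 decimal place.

-2.8

%ΔQ ≈ E × %ΔP_y ⇒ %ΔP_y = %ΔQ / E = (3%)/(-1.09) ≈ -2.8%.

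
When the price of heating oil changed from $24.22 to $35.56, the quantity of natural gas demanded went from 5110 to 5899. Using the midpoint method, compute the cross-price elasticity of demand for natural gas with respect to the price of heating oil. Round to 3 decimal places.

%ΔQ_x = (5899 − 5110)/[(5110+5899)/2] = 789/5504.5 ≈ 0.1433.
%ΔP_y = (35.56 − 24.22)/[(24.22+35.56)/2] ≈ 0.3794.
E_xy = 0.1433/0.3794 ≈ 0.378.
E_xy > 0, so natural gas and heating oil are substitutes.

0.378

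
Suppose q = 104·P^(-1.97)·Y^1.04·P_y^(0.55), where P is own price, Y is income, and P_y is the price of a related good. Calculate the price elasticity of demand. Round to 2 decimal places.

-1.97

For a Cobb–Douglas (constant-elasticity) form q = A·P^α·…, the elasticity with respect to P equals the exponent α at every point.
Here the exponent on P is -1.97, so the price elasticity of demand is -1.97.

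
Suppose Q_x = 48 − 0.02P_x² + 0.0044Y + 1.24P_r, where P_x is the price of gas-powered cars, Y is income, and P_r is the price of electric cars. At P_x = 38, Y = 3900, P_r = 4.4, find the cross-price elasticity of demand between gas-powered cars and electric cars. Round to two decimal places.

0.13

Evaluating quantity at (P_x, Y, P_r) gives Q_x = 48 − 0.02(38)² + 0.0044(3900) + 1.24(4.4) = 48 − 28.88 + 17.16 + 5.456 = 41.736.
∂Q_x/∂P_r = +1.24, so E_xy = 1.24·(4.4/41.736) ≈ 0.13.
E_xy > 0: the goods are substitutes.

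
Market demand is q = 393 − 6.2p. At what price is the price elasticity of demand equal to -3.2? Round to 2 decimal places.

Set −bp/(a − bp) = −3.2 ⇒ bp = 3.2(a − bp) ⇒ bp(1+3.2) = 3.2·a.
p = 3.2·393/(6.2·4.2) ≈ 48.29.

48.29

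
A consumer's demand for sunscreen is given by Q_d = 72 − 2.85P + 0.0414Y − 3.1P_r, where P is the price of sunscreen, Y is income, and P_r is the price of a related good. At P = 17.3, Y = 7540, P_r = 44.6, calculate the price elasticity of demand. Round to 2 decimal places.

-0.25

Q_d = 72 − 2.85(17.3) + 0.0414(7540) − 3.1(44.6) = 72 − 49.305 + 312.156 − 138.26 = 196.591.
∂Q_d/∂P = −2.85, so E_p = (−2.85)·(17.3/196.591) ≈ -0.25.
|E_p| < 1: demand is inelastic.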